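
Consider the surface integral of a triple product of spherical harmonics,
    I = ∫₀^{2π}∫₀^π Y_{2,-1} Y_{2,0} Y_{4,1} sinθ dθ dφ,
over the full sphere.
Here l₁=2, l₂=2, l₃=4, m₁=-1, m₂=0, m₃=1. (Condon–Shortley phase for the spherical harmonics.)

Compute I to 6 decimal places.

-0.220728

m-sum 0 ✓  L=8 even ✓  0≤4≤4 ✓
Π(2lᵢ+1) = 5×5×9 = 225
triangle coeff Δ(2,2,4) = 1/630
Σ_t [0,0]: t=0:+1/16 = 1/16
(3j)²=2/35 [(2 2 4; 0 0 0)], sign=+1
Σ_t [0,0]: t=0:+1/24 = 1/24
(3j)²=1/21 [(2 2 4; -1 0 1)], sign=-1
⇒ 4πI² = 30/49
I = (-1)√(30/49/(4π)) = -0.22072812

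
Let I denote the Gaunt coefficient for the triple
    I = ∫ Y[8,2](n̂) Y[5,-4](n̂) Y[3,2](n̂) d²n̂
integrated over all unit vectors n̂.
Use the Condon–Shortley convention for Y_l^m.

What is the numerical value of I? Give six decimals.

Checks pass: Σm=0; 16 even; l₃=3∈[3,13].
(2·8+1)(2·5+1)(2·3+1) = 1309
Δ: 10! 6! 0! / 17! → 1/136136
sum: t=5:−1/518400 = -1/518400
3j²(8 5 3; 0 0 0) = Δ·Π!·Σ² = 56/2431  (sign +1)
sum: t=1:−1/43545600 = -1/43545600
3j²(8 5 3; 2 -4 2) = Δ·Π!·Σ² = 15/34034  (sign +1)
combine: 4πI² = 1309·56/2431·15/34034 = 420/31603
take √, sign +1: I = 0.03252038

0.032520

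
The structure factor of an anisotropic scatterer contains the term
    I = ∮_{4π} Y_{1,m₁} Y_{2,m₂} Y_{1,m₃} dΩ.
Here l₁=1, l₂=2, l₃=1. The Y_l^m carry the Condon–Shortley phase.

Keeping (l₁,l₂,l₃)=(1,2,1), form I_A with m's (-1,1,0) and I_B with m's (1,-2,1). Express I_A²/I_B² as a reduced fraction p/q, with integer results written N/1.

l's match ⇒ only the (l;m) 3-j factors differ between A and B.
A: triangle coeff Δ(1,2,1) = 1/30; Σ_t [2,2]: t=2:+1/2 = 1/2; (3j)²=1/10 [(1 2 1; -1 1 0)], sign=-1
B: triangle coeff Δ(1,2,1) = 1/30; Σ_t [0,0]: t=0:+1/4 = 1/4; (3j)²=1/5 [(1 2 1; 1 -2 1)], sign=+1
I_A²/I_B² = (1/10)/(1/5) = 1/2

1/2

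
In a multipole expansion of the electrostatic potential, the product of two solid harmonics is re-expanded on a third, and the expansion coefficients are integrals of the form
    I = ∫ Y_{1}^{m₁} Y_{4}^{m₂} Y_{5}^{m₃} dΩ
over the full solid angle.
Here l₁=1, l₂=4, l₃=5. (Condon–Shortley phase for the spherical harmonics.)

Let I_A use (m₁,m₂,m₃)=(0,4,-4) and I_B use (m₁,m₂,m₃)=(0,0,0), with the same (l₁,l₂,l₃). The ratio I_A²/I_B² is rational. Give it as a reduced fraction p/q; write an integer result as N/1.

9/25

Same 1,4,5: normalisation and zero-m 3j drop out of the ratio.
A: Δ: 0! 2! 8! / 11! → 1/495; sum: t=0:+1/40320 = 1/40320; 3j²(1 4 5; 0 4 -4) = Δ·Π!·Σ² = 1/55  (sign -1)
B: Δ: 0! 2! 8! / 11! → 1/495; sum: t=0:+1/576 = 1/576; 3j²(1 4 5; 0 0 0) = Δ·Π!·Σ² = 5/99  (sign -1)
I_A²/I_B² = (1/55)/(5/99) = 9/25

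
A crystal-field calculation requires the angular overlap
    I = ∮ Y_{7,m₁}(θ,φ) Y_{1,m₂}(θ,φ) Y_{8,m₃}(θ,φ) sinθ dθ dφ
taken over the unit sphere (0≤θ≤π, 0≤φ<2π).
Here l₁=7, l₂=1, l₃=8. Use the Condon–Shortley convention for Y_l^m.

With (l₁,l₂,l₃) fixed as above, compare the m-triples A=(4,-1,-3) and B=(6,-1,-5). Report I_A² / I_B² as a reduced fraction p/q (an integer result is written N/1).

Same 7,1,8: normalisation and zero-m 3j drop out of the ratio.
A: Δ: 0! 14! 2! / 17! → 1/2040; sum: t=0:+1/479001600 = 1/479001600; 3j²(7 1 8; 4 -1 -3) = Δ·Π!·Σ² = 1/204  (sign -1)
B: Δ: 0! 14! 2! / 17! → 1/2040; sum: t=0:+1/12454041600 = 1/12454041600; 3j²(7 1 8; 6 -1 -5) = Δ·Π!·Σ² = 1/680  (sign -1)
I_A²/I_B² = (1/204)/(1/680) = 10/3

10/3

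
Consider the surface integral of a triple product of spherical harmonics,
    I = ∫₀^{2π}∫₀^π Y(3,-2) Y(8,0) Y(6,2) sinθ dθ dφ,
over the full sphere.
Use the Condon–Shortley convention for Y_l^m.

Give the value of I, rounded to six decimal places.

L=17 odd ⇒ parity kills the (l;000) factor ⇒ I = 0

0.000000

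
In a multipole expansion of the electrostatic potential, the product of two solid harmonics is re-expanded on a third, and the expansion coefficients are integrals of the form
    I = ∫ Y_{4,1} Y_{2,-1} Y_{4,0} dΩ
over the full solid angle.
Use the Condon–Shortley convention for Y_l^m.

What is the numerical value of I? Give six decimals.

Rules hold: Σm=0, L=10 even, 2≤4≤6.
N = 9·5·9 = 405
Δ = 2!·6!·2!/11! = 1/13860
Racah Σ t=0..2: t=0:+1/192 t=1:−1/36 t=2:+1/192 = -5/288
⇒ 3j(4 2 4; 0 0 0)² = 20/693, sgn -1
Racah Σ t=0..1: t=0:+1/72 t=1:−1/96 = 1/288
⇒ 3j(4 2 4; 1 -1 0)² = 1/462, sgn +1
4πI² = N·(3j₀)²·(3jₘ)² = 150/5929
I = -1·√(0.0252994/4π) = -0.04486937

-0.044869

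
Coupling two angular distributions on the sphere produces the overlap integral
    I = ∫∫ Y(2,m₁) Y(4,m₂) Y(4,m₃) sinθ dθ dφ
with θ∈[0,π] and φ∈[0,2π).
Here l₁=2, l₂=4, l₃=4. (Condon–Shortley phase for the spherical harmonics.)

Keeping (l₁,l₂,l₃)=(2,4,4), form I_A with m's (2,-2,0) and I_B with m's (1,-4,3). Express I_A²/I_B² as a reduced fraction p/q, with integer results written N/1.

l's match ⇒ only the (l;m) 3-j factors differ between A and B.
A: triangle coeff Δ(2,4,4) = 1/13860; Σ_t [0,0]: t=0:+1/192 = 1/192; (3j)²=3/77 [(2 4 4; 2 -2 0)], sign=+1
B: triangle coeff Δ(2,4,4) = 1/13860; Σ_t [0,0]: t=0:+1/1440 = 1/1440; (3j)²=7/165 [(2 4 4; 1 -4 3)], sign=-1
I_A²/I_B² = (3/77)/(7/165) = 45/49

45/49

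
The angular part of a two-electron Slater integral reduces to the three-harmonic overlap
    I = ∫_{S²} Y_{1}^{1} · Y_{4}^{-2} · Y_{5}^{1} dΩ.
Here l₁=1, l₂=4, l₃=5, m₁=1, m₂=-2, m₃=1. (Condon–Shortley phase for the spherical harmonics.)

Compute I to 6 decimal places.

-0.120286

Checks pass: Σm=0; 10 even; l₃=5∈[3,5].
(2·1+1)(2·4+1)(2·5+1) = 297
Δ: 0! 2! 8! / 11! → 1/495
sum: t=0:+1/576 = 1/576
3j²(1 4 5; 0 0 0) = Δ·Π!·Σ² = 5/99  (sign -1)
sum: t=0:+1/2880 = 1/2880
3j²(1 4 5; 1 -2 1) = Δ·Π!·Σ² = 2/165  (sign +1)
combine: 4πI² = 297·5/99·2/165 = 2/11
take √, sign -1: I = -0.12028562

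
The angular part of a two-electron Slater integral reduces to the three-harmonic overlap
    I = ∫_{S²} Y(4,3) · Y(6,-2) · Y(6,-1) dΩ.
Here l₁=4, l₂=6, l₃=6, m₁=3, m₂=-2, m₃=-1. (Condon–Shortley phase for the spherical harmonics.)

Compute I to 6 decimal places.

m-sum 0 ✓  L=16 even ✓  2≤6≤10 ✓
Π(2lᵢ+1) = 9×13×13 = 1521
triangle coeff Δ(4,6,6) = 1/15315300
Σ_t [0,4]: t=0:+1/829440 t=1:−1/25920 t=2:+1/9216 t=3:−1/25920 t=4:+1/829440 = 7/207360
(3j)²=28/2431 [(4 6 6; 0 0 0)], sign=+1
Σ_t [0,1]: t=0:+1/82944 t=1:−1/103680 = 1/414720
(3j)²=49/43758 [(4 6 6; 3 -2 -1)], sign=-1
⇒ 4πI² = 686/34969
I = (-1)√(686/34969/(4π)) = -0.03951077

-0.039511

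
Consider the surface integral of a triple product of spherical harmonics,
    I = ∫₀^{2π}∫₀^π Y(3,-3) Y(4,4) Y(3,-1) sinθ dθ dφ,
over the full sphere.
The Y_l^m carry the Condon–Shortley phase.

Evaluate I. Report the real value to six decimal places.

m-sum 0 ✓  L=10 even ✓  1≤3≤7 ✓
Π(2lᵢ+1) = 7×9×7 = 441
triangle coeff Δ(3,4,3) = 1/34650
Σ_t [1,3]: t=1:−1/72 t=2:+1/16 t=3:−1/72 = 5/144
(3j)²=2/77 [(3 4 3; 0 0 0)], sign=-1
Σ_t [4,4]: t=4:+1/1152 = 1/1152
(3j)²=1/33 [(3 4 3; -3 4 -1)], sign=+1
⇒ 4πI² = 42/121
I = (-1)√(42/121/(4π)) = -0.16619847

-0.166198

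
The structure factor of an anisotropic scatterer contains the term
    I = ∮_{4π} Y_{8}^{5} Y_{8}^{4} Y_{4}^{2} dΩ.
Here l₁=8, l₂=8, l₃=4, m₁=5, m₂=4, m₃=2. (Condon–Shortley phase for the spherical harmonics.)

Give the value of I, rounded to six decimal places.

Σmᵢ = 11 ≠ 0, so the φ-integral vanishes; I = 0

0.000000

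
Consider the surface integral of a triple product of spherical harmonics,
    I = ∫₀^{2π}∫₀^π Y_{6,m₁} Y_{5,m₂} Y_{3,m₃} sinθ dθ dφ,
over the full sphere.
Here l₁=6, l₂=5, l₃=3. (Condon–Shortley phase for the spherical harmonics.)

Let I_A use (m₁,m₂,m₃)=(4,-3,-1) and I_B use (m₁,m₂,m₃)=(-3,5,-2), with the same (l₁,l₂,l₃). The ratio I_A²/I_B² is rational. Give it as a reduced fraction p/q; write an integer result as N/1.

l's match ⇒ only the (l;m) 3-j factors differ between A and B.
A: triangle coeff Δ(6,5,3) = 1/675675; Σ_t [0,2]: t=0:+1/322560 t=1:−1/30240 t=2:+1/69120 = -1/64512; (3j)²=10/1001 [(6 5 3; 4 -3 -1)], sign=-1
B: triangle coeff Δ(6,5,3) = 1/675675; Σ_t [8,8]: t=8:+1/483840 = 1/483840; (3j)²=6/1001 [(6 5 3; -3 5 -2)], sign=-1
I_A²/I_B² = (10/1001)/(6/1001) = 5/3

5/3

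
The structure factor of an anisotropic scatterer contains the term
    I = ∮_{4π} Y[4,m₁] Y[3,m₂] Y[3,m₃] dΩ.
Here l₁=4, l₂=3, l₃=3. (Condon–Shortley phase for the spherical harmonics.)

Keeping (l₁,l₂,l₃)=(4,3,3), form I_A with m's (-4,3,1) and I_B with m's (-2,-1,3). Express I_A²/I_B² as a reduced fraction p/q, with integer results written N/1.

7/9

l's match ⇒ only the (l;m) 3-j factors differ between A and B.
A: triangle coeff Δ(4,3,3) = 1/34650; Σ_t [4,4]: t=4:+1/1152 = 1/1152; (3j)²=1/33 [(4 3 3; -4 3 1)], sign=+1
B: triangle coeff Δ(4,3,3) = 1/34650; Σ_t [2,2]: t=2:+1/192 = 1/192; (3j)²=3/77 [(4 3 3; -2 -1 3)], sign=+1
I_A²/I_B² = (1/33)/(3/77) = 7/9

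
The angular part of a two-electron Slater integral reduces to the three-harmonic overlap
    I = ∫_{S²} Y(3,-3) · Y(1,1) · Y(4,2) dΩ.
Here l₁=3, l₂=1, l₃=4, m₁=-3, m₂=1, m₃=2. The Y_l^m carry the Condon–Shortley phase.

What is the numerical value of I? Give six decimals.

0.061558

Rules hold: Σm=0, L=8 even, 2≤4≤4.
N = 7·3·9 = 189
Δ = 0!·6!·2!/9! = 1/252
Racah Σ t=0..0: t=0:+1/36 = 1/36
⇒ 3j(3 1 4; 0 0 0)² = 4/63, sgn +1
Racah Σ t=0..0: t=0:+1/1440 = 1/1440
⇒ 3j(3 1 4; -3 1 2)² = 1/252, sgn +1
4πI² = N·(3j₀)²·(3jₘ)² = 1/21
I = +1·√(0.047619/4π) = 0.06155813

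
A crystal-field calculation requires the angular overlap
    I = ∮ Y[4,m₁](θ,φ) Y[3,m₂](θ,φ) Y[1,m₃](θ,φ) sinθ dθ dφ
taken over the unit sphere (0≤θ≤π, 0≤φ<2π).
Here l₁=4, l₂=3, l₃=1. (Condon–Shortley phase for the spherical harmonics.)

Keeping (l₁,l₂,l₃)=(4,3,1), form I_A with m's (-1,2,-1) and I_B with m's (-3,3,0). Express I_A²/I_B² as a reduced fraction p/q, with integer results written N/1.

3/7

Same 4,3,1: normalisation and zero-m 3j drop out of the ratio.
A: Δ: 6! 2! 0! / 9! → 1/252; sum: t=5:−1/240 = -1/240; 3j²(4 3 1; -1 2 -1) = Δ·Π!·Σ² = 1/84  (sign -1)
B: Δ: 6! 2! 0! / 9! → 1/252; sum: t=6:+1/720 = 1/720; 3j²(4 3 1; -3 3 0) = Δ·Π!·Σ² = 1/36  (sign -1)
I_A²/I_B² = (1/84)/(1/36) = 3/7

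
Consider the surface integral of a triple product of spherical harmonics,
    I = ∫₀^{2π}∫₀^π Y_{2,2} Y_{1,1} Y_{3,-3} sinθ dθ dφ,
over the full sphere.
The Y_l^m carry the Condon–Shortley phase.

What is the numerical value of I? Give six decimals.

m-sum 0 ✓  L=6 even ✓  1≤3≤3 ✓
Π(2lᵢ+1) = 5×3×7 = 105
triangle coeff Δ(2,1,3) = 1/105
Σ_t [0,0]: t=0:+1/4 = 1/4
(3j)²=3/35 [(2 1 3; 0 0 0)], sign=-1
Σ_t [0,0]: t=0:+1/48 = 1/48
(3j)²=1/7 [(2 1 3; 2 1 -3)], sign=+1
⇒ 4πI² = 9/7
I = (-1)√(9/7/(4π)) = -0.31986543

-0.319865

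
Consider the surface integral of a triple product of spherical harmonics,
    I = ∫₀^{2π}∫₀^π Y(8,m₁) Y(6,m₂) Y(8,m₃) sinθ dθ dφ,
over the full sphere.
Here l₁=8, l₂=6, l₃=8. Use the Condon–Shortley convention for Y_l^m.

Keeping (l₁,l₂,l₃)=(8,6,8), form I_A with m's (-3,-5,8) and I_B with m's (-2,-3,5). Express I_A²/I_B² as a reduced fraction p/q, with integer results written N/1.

Shared (l₁,l₂,l₃)=(8,6,8): N and (l;000)² cancel in I_A²/I_B².
A: Δ = 6!·10!·6!/23! = 1/13742520792; Racah Σ t=1..1: t=1:−1/313528320000 = -1/313528320000; ⇒ 3j(8 6 8; -3 -5 8)² = 22/7429, sgn -1
B: Δ = 6!·10!·6!/23! = 1/13742520792; Racah Σ t=0..3: t=0:+1/94058496000 t=1:−1/2090188800 t=2:+1/464486400 t=3:−1/783820800 = 11/26873856000; ⇒ 3j(8 6 8; -2 -3 5)² = 77/29716, sgn -1
I_A²/I_B² = (22/7429)/(77/29716) = 8/7

8/7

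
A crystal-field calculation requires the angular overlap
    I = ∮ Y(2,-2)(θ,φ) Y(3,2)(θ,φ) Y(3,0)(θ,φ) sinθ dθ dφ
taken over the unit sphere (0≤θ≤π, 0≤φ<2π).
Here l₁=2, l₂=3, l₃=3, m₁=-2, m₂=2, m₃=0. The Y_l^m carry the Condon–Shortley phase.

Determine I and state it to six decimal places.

Checks pass: Σm=0; 8 even; l₃=3∈[1,5].
(2·2+1)(2·3+1)(2·3+1) = 245
Δ: 2! 2! 4! / 9! → 1/3780
sum: t=0:+1/24 t=1:−1/4 t=2:+1/24 = -1/6
3j²(2 3 3; 0 0 0) = Δ·Π!·Σ² = 4/105  (sign +1)
sum: t=2:+1/24 = 1/24
3j²(2 3 3; -2 2 0) = Δ·Π!·Σ² = 1/21  (sign -1)
combine: 4πI² = 245·4/105·1/21 = 4/9
take √, sign -1: I = -0.18806319

-0.188063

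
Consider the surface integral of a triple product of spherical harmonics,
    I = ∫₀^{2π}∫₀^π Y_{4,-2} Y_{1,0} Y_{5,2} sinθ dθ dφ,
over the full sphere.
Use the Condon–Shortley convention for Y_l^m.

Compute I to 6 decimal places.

Rules hold: Σm=0, L=10 even, 3≤5≤5.
N = 9·3·11 = 297
Δ = 0!·8!·2!/11! = 1/495
Racah Σ t=0..0: t=0:+1/576 = 1/576
⇒ 3j(4 1 5; 0 0 0)² = 5/99, sgn -1
Racah Σ t=0..0: t=0:+1/1440 = 1/1440
⇒ 3j(4 1 5; -2 0 2)² = 7/165, sgn -1
4πI² = N·(3j₀)²·(3jₘ)² = 7/11
I = +1·√(0.636364/4π) = 0.22503380

0.225034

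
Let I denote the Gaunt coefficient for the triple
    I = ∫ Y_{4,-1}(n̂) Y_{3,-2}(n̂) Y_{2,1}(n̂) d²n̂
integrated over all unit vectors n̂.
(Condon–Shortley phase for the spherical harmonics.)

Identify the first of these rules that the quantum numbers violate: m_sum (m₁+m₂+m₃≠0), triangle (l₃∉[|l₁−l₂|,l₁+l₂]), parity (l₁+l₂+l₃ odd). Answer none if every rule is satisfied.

azimuthal sum: -1 − 2 + 1 = -2  ✗
1 ≤ 2 ≤ 7 (triangle on l)
L = 4 + 3 + 2 = 9 (odd)

m_sum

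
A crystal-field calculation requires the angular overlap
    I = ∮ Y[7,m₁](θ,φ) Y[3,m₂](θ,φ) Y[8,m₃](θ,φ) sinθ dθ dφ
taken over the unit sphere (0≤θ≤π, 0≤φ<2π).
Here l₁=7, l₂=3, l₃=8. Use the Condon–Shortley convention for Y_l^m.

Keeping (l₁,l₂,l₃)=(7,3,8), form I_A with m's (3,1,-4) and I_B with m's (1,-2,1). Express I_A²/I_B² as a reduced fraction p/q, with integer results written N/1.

l's match ⇒ only the (l;m) 3-j factors differ between A and B.
A: triangle coeff Δ(7,3,8) = 1/5290740; Σ_t [0,2]: t=0:+1/46448640 t=1:−1/13063680 t=2:+1/58060800 = -79/2090188800; (3j)²=68651/5290740 [(7 3 8; 3 1 -4)], sign=-1
B: triangle coeff Δ(7,3,8) = 1/5290740; Σ_t [0,1]: t=0:+1/6220800 t=1:−1/14515200 = 1/10886400; (3j)²=128/12597 [(7 3 8; 1 -2 1)], sign=-1
I_A²/I_B² = (68651/5290740)/(128/12597) = 68651/53760

68651/53760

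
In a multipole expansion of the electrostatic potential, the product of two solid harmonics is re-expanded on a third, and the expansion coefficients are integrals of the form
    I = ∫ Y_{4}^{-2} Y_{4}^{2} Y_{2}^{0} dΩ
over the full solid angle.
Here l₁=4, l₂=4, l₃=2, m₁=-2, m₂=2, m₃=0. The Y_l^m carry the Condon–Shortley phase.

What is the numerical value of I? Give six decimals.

Rules hold: Σm=0, L=10 even, 0≤2≤8.
N = 9·9·5 = 405
Δ = 6!·2!·2!/11! = 1/13860
Racah Σ t=2..4: t=2:+1/192 t=3:−1/36 t=4:+1/192 = -5/288
⇒ 3j(4 4 2; 0 0 0)² = 20/693, sgn -1
Racah Σ t=4..6: t=4:+1/192 t=5:−1/120 t=6:+1/2880 = -1/360
⇒ 3j(4 4 2; -2 2 0)² = 16/3465, sgn -1
4πI² = N·(3j₀)²·(3jₘ)² = 320/5929
I = +1·√(0.053972/4π) = 0.06553591

0.065536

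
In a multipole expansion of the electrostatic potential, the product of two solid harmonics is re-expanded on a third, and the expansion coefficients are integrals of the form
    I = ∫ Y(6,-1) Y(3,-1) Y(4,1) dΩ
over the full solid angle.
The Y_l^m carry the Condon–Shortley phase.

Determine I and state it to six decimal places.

0.000000

m-sum = -1 − 1 + 1 = -1 ≠ 0 ⇒ I = 0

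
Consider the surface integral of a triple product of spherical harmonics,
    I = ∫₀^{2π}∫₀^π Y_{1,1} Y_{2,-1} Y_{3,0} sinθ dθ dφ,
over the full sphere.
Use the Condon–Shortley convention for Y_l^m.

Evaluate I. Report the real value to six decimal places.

0.143048

m-sum 0 ✓  L=6 even ✓  1≤3≤3 ✓
Π(2lᵢ+1) = 3×5×7 = 105
triangle coeff Δ(1,2,3) = 1/105
Σ_t [0,0]: t=0:+1/4 = 1/4
(3j)²=3/35 [(1 2 3; 0 0 0)], sign=-1
Σ_t [0,0]: t=0:+1/12 = 1/12
(3j)²=1/35 [(1 2 3; 1 -1 0)], sign=-1
⇒ 4πI² = 9/35
I = (+1)√(9/35/(4π)) = 0.14304817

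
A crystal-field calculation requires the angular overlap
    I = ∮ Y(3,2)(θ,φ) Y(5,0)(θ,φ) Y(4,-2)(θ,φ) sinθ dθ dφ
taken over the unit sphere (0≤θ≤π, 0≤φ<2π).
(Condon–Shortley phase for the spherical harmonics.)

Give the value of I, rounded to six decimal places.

-0.171327

Rules hold: Σm=0, L=12 even, 2≤4≤8.
N = 7·11·9 = 693
Δ = 4!·2!·6!/13! = 1/180180
Racah Σ t=1..3: t=1:−1/576 t=2:+1/144 t=3:−1/576 = 1/288
⇒ 3j(3 5 4; 0 0 0)² = 20/1001, sgn +1
Racah Σ t=0..1: t=0:+1/2880 t=1:−1/576 = -1/720
⇒ 3j(3 5 4; 2 0 -2)² = 80/3003, sgn -1
4πI² = N·(3j₀)²·(3jₘ)² = 4800/13013
I = -1·√(0.368862/4π) = -0.17132746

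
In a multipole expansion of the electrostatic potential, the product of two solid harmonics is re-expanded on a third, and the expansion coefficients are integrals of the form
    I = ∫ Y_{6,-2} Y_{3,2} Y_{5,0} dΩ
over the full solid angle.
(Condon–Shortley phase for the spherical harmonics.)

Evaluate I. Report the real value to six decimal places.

-0.077843

Checks pass: Σm=0; 14 even; l₃=5∈[3,9].
(2·6+1)(2·3+1)(2·5+1) = 1001
Δ: 4! 8! 2! / 15! → 1/675675
sum: t=1:−1/8640 t=2:+1/2304 t=3:−1/8640 = 7/34560
3j²(6 3 5; 0 0 0) = Δ·Π!·Σ² = 7/429  (sign -1)
sum: t=3:−1/8640 t=4:+1/13824 = -1/23040
3j²(6 3 5; -2 2 0) = Δ·Π!·Σ² = 2/429  (sign +1)
combine: 4πI² = 1001·7/429·2/429 = 98/1287
take √, sign -1: I = -0.07784287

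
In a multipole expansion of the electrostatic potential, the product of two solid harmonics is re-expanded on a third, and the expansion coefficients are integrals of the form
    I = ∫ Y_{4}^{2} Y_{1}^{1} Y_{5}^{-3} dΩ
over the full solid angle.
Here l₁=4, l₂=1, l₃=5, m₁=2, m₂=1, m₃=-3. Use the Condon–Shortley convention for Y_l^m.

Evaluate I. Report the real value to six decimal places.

Rules hold: Σm=0, L=10 even, 3≤5≤5.
N = 9·3·11 = 297
Δ = 0!·8!·2!/11! = 1/495
Racah Σ t=0..0: t=0:+1/576 = 1/576
⇒ 3j(4 1 5; 0 0 0)² = 5/99, sgn -1
Racah Σ t=0..0: t=0:+1/2880 = 1/2880
⇒ 3j(4 1 5; 2 1 -3)² = 28/495, sgn +1
4πI² = N·(3j₀)²·(3jₘ)² = 28/33
I = -1·√(0.848485/4π) = -0.25984664

-0.259847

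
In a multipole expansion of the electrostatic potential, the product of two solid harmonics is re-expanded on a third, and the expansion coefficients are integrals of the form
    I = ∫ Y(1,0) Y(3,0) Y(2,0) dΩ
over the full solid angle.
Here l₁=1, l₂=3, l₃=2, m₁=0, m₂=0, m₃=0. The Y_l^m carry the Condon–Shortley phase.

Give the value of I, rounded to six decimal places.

0.247767

m-sum 0 ✓  L=6 even ✓  2≤2≤4 ✓
Π(2lᵢ+1) = 3×7×5 = 105
triangle coeff Δ(1,3,2) = 1/105
Σ_t [1,1]: t=1:−1/4 = -1/4
(3j)²=3/35 [(1 3 2; 0 0 0)], sign=-1
(m-triple is (0,0,0) — same symbol as above.)
⇒ 4πI² = 27/35
I = (+1)√(27/35/(4π)) = 0.24776670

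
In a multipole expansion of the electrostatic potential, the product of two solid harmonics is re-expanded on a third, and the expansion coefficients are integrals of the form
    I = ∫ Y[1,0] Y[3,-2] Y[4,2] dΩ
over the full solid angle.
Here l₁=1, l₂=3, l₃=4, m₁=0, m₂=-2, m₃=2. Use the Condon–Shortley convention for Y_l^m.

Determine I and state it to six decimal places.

0.213244

Rules hold: Σm=0, L=8 even, 2≤4≤4.
N = 3·7·9 = 189
Δ = 0!·2!·6!/9! = 1/252
Racah Σ t=0..0: t=0:+1/36 = 1/36
⇒ 3j(1 3 4; 0 0 0)² = 4/63, sgn +1
Racah Σ t=0..0: t=0:+1/120 = 1/120
⇒ 3j(1 3 4; 0 -2 2)² = 1/21, sgn +1
4πI² = N·(3j₀)²·(3jₘ)² = 4/7
I = +1·√(0.571429/4π) = 0.21324362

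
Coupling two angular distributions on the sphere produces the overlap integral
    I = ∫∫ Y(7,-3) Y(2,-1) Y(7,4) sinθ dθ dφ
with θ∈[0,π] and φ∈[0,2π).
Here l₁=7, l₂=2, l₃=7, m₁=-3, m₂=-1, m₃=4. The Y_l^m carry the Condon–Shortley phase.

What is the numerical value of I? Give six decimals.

Rules hold: Σm=0, L=16 even, 5≤7≤9.
N = 15·5·15 = 1125
Δ = 2!·12!·2!/17! = 1/185640
Racah Σ t=0..2: t=0:+1/2419200 t=1:−1/518400 t=2:+1/2419200 = -1/907200
⇒ 3j(7 2 7; 0 0 0)² = 56/3315, sgn +1
Racah Σ t=0..1: t=0:+1/14515200 t=1:−1/4354560 = -1/6220800
⇒ 3j(7 2 7; -3 -1 4)² = 77/4420, sgn +1
4πI² = N·(3j₀)²·(3jₘ)² = 16170/48841
I = +1·√(0.331074/4π) = 0.16231468

0.162315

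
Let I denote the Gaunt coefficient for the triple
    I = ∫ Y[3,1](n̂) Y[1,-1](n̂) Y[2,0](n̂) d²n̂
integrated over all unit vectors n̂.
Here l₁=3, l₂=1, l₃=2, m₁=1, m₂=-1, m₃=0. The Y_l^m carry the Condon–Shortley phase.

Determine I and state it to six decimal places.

-0.202301

Rules hold: Σm=0, L=6 even, 2≤2≤4.
N = 7·3·5 = 105
Δ = 2!·4!·0!/7! = 1/105
Racah Σ t=1..1: t=1:−1/4 = -1/4
⇒ 3j(3 1 2; 0 0 0)² = 3/35, sgn -1
Racah Σ t=0..0: t=0:+1/8 = 1/8
⇒ 3j(3 1 2; 1 -1 0)² = 2/35, sgn +1
4πI² = N·(3j₀)²·(3jₘ)² = 18/35
I = -1·√(0.514286/4π) = -0.20230066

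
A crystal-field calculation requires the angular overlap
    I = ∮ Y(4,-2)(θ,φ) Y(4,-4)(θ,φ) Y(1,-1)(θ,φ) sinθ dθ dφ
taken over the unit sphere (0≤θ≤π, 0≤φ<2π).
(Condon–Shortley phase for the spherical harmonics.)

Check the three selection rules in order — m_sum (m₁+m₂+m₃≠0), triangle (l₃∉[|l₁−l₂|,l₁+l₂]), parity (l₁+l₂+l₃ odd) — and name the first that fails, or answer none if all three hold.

m_sum

m₁+m₂+m₃ = -2 − 4 − 1 = -7  ✗
triangle: |4−4|=0 ≤ l₃=1 ≤ 4+4=8
parity: l₁+l₂+l₃ = 9 is odd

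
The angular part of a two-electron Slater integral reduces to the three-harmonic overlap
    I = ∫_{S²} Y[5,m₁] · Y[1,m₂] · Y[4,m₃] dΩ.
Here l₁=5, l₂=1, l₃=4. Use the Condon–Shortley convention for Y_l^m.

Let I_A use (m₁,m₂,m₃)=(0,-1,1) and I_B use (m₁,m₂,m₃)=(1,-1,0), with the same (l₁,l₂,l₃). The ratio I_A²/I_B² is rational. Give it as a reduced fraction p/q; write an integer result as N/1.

2/3

Same 5,1,4: normalisation and zero-m 3j drop out of the ratio.
A: Δ: 2! 8! 0! / 11! → 1/495; sum: t=0:+1/1440 = 1/1440; 3j²(5 1 4; 0 -1 1) = Δ·Π!·Σ² = 2/99  (sign -1)
B: Δ: 2! 8! 0! / 11! → 1/495; sum: t=0:+1/1152 = 1/1152; 3j²(5 1 4; 1 -1 0) = Δ·Π!·Σ² = 1/33  (sign +1)
I_A²/I_B² = (2/99)/(1/33) = 2/3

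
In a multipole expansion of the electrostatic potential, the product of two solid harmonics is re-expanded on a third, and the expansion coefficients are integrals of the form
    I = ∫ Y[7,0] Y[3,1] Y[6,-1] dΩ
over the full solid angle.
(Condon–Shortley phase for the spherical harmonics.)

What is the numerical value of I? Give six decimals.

0.006417

Rules hold: Σm=0, L=16 even, 4≤6≤10.
N = 15·7·13 = 1365
Δ = 4!·10!·2!/17! = 1/2042040
Racah Σ t=1..3: t=1:−1/207360 t=2:+1/57600 t=3:−1/207360 = 1/129600
⇒ 3j(7 3 6; 0 0 0)² = 168/12155, sgn +1
Racah Σ t=2..4: t=2:+1/115200 t=3:−1/103680 t=4:+1/1451520 = -1/3628800
⇒ 3j(7 3 6; 0 1 -1)² = 1/36465, sgn +1
4πI² = N·(3j₀)²·(3jₘ)² = 1176/2272985
I = +1·√(0.000517381/4π) = 0.00641653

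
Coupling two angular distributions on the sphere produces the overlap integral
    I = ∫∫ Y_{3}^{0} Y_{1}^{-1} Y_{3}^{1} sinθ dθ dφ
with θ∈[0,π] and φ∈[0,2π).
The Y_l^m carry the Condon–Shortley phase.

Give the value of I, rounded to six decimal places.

0.000000

l₁+l₂+l₃=7 is odd: 3j(l;000)=0 ⇒ I=0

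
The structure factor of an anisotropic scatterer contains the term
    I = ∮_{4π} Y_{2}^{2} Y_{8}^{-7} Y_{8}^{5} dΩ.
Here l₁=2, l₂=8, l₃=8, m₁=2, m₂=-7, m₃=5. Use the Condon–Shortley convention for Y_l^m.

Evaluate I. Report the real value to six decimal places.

0.096220

Checks pass: Σm=0; 18 even; l₃=8∈[6,10].
(2·2+1)(2·8+1)(2·8+1) = 1445
Δ: 2! 2! 14! / 19! → 1/348840
sum: t=0:+1/116121600 t=1:−1/25401600 t=2:+1/116121600 = -1/45158400
3j²(2 8 8; 0 0 0) = Δ·Π!·Σ² = 24/1615  (sign -1)
sum: t=0:+1/24908083200 = 1/24908083200
3j²(2 8 8; 2 -7 5) = Δ·Π!·Σ² = 7/1292  (sign -1)
combine: 4πI² = 1445·24/1615·7/1292 = 42/361
take √, sign +1: I = 0.09622017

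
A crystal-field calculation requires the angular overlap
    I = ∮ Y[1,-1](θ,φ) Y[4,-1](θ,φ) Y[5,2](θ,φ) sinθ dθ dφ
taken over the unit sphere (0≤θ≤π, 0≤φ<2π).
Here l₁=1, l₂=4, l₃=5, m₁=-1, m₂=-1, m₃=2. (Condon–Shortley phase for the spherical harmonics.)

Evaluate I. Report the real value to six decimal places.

m-sum 0 ✓  L=10 even ✓  3≤5≤5 ✓
Π(2lᵢ+1) = 3×9×11 = 297
triangle coeff Δ(1,4,5) = 1/495
Σ_t [0,0]: t=0:+1/576 = 1/576
(3j)²=5/99 [(1 4 5; 0 0 0)], sign=-1
Σ_t [0,0]: t=0:+1/1440 = 1/1440
(3j)²=7/165 [(1 4 5; -1 -1 2)], sign=-1
⇒ 4πI² = 7/11
I = (+1)√(7/11/(4π)) = 0.22503380

0.225034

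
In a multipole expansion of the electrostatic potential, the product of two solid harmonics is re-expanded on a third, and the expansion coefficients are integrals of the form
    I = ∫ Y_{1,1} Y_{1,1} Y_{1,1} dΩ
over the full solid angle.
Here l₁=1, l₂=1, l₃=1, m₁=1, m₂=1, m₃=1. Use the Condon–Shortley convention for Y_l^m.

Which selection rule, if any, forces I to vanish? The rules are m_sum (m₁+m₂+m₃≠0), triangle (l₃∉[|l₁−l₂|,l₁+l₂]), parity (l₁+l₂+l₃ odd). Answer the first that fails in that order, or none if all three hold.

Σmᵢ = 3  ✗
l₃∈[|l₁−l₂|,l₁+l₂]=[0,2], have l₃=1
Σlᵢ = 3 ⇒ odd

m_sum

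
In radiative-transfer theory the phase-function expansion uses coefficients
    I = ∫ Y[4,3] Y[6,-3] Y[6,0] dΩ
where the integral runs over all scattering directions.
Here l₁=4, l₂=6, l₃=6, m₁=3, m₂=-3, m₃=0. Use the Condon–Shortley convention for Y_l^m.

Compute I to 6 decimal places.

Rules hold: Σm=0, L=16 even, 2≤6≤10.
N = 9·13·13 = 1521
Δ = 4!·4!·8!/17! = 1/15315300
Racah Σ t=0..4: t=0:+1/829440 t=1:−1/25920 t=2:+1/9216 t=3:−1/25920 t=4:+1/829440 = 7/207360
⇒ 3j(4 6 6; 0 0 0)² = 28/2431, sgn +1
Racah Σ t=0..1: t=0:+1/103680 t=1:−1/207360 = 1/207360
⇒ 3j(4 6 6; 3 -3 0)² = 21/2431, sgn +1
4πI² = N·(3j₀)²·(3jₘ)² = 5292/34969
I = +1·√(0.151334/4π) = 0.10973960

0.109740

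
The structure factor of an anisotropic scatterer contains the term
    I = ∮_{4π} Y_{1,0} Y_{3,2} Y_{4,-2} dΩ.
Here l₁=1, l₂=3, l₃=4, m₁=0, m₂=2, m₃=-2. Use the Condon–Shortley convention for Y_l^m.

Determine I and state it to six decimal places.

Checks pass: Σm=0; 8 even; l₃=4∈[2,4].
(2·1+1)(2·3+1)(2·4+1) = 189
Δ: 0! 2! 6! / 9! → 1/252
sum: t=0:+1/36 = 1/36
3j²(1 3 4; 0 0 0) = Δ·Π!·Σ² = 4/63  (sign +1)
sum: t=0:+1/120 = 1/120
3j²(1 3 4; 0 2 -2) = Δ·Π!·Σ² = 1/21  (sign +1)
combine: 4πI² = 189·4/63·1/21 = 4/7
take √, sign +1: I = 0.21324362

0.213244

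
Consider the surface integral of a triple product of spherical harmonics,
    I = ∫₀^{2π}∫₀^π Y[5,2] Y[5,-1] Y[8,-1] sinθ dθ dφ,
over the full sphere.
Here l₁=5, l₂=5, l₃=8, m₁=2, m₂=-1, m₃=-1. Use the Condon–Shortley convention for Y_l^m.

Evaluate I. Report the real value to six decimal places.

Checks pass: Σm=0; 18 even; l₃=8∈[0,10].
(2·5+1)(2·5+1)(2·8+1) = 2057
Δ: 2! 8! 8! / 19! → 1/37413090
sum: t=0:+1/1036800 t=1:−1/331776 t=2:+1/1036800 = -1/921600
3j²(5 5 8; 0 0 0) = Δ·Π!·Σ² = 490/46189  (sign -1)
sum: t=0:+1/829440 t=1:−1/1036800 t=2:+1/14515200 = 1/3225600
3j²(5 5 8; 2 -1 -1) = Δ·Π!·Σ² = 567/230945  (sign -1)
combine: 4πI² = 2057·490/46189·567/230945 = 55566/1037153
take √, sign +1: I = 0.06529474

0.065295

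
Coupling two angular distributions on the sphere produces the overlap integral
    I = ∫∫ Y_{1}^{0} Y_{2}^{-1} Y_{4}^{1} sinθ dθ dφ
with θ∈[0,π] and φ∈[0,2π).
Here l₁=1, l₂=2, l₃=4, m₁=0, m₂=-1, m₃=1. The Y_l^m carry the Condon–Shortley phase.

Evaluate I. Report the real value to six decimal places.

0.000000

|1−2|≤4≤1+2 violated ⇒ I = 0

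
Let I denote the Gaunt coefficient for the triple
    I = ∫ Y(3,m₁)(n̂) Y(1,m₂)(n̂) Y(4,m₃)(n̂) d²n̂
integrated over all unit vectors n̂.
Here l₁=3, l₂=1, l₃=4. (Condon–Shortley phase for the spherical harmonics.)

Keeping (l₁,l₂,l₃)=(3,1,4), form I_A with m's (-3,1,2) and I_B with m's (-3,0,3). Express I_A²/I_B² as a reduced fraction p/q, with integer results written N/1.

1/7

l's match ⇒ only the (l;m) 3-j factors differ between A and B.
A: triangle coeff Δ(3,1,4) = 1/252; Σ_t [0,0]: t=0:+1/1440 = 1/1440; (3j)²=1/252 [(3 1 4; -3 1 2)], sign=+1
B: triangle coeff Δ(3,1,4) = 1/252; Σ_t [0,0]: t=0:+1/720 = 1/720; (3j)²=1/36 [(3 1 4; -3 0 3)], sign=-1
I_A²/I_B² = (1/252)/(1/36) = 1/7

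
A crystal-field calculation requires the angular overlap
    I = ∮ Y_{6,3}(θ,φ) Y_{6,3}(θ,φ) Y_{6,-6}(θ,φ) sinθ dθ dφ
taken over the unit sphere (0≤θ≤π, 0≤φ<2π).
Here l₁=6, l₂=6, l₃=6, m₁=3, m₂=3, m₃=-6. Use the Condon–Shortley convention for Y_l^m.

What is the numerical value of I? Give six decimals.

Rules hold: Σm=0, L=18 even, 0≤6≤12.
N = 13·13·13 = 2197
Δ = 6!·6!·6!/19! = 1/325909584
Racah Σ t=0..6: t=0:+1/373248000 t=1:−1/1728000 t=2:+1/110592 t=3:−1/46656 t=4:+1/110592 t=5:−1/1728000 t=6:+1/373248000 = -7/1555200
⇒ 3j(6 6 6; 0 0 0)² = 400/46189, sgn -1
Racah Σ t=3..3: t=3:−1/18662400 = -1/18662400
⇒ 3j(6 6 6; 3 3 -6)² = 84/4199, sgn -1
4πI² = N·(3j₀)²·(3jₘ)² = 436800/1147619
I = +1·√(0.380614/4π) = 0.17403537

0.174035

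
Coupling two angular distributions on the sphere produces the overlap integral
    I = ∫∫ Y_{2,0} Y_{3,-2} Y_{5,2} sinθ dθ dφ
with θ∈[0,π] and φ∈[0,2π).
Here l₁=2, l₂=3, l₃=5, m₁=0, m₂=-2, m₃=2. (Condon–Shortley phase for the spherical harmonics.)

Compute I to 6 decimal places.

0.190188

Rules hold: Σm=0, L=10 even, 1≤5≤5.
N = 5·7·11 = 385
Δ = 0!·4!·6!/11! = 1/2310
Racah Σ t=0..0: t=0:+1/144 = 1/144
⇒ 3j(2 3 5; 0 0 0)² = 10/231, sgn -1
Racah Σ t=0..0: t=0:+1/480 = 1/480
⇒ 3j(2 3 5; 0 -2 2)² = 3/110, sgn -1
4πI² = N·(3j₀)²·(3jₘ)² = 5/11
I = +1·√(0.454545/4π) = 0.19018827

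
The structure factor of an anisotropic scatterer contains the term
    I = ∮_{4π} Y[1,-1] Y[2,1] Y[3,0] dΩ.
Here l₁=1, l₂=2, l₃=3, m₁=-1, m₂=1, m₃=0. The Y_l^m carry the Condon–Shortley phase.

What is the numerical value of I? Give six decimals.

0.143048

Checks pass: Σm=0; 6 even; l₃=3∈[1,3].
(2·1+1)(2·2+1)(2·3+1) = 105
Δ: 0! 2! 4! / 7! → 1/105
sum: t=0:+1/4 = 1/4
3j²(1 2 3; 0 0 0) = Δ·Π!·Σ² = 3/35  (sign -1)
sum: t=0:+1/12 = 1/12
3j²(1 2 3; -1 1 0) = Δ·Π!·Σ² = 1/35  (sign -1)
combine: 4πI² = 105·3/35·1/35 = 9/35
take √, sign +1: I = 0.14304817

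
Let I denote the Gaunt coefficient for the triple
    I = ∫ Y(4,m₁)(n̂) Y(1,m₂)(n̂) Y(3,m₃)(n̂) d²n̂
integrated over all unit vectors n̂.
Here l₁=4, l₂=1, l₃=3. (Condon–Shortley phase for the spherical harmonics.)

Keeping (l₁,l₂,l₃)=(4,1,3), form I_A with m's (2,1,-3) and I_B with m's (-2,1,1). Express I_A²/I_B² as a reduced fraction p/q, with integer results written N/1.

1/15

Shared (l₁,l₂,l₃)=(4,1,3): N and (l;000)² cancel in I_A²/I_B².
A: Δ = 2!·6!·0!/9! = 1/252; Racah Σ t=2..2: t=2:+1/1440 = 1/1440; ⇒ 3j(4 1 3; 2 1 -3)² = 1/252, sgn +1
B: Δ = 2!·6!·0!/9! = 1/252; Racah Σ t=2..2: t=2:+1/96 = 1/96; ⇒ 3j(4 1 3; -2 1 1)² = 5/84, sgn +1
I_A²/I_B² = (1/252)/(5/84) = 1/15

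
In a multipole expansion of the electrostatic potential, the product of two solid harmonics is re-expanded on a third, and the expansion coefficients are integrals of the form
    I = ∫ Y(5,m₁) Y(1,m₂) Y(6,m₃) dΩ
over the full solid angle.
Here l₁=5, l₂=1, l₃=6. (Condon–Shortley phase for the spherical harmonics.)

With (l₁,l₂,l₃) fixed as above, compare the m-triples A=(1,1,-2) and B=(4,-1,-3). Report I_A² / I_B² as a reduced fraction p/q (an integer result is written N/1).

28/3

Shared (l₁,l₂,l₃)=(5,1,6): N and (l;000)² cancel in I_A²/I_B².
A: Δ = 0!·10!·2!/13! = 1/858; Racah Σ t=0..0: t=0:+1/34560 = 1/34560; ⇒ 3j(5 1 6; 1 1 -2)² = 14/429, sgn +1
B: Δ = 0!·10!·2!/13! = 1/858; Racah Σ t=0..0: t=0:+1/725760 = 1/725760; ⇒ 3j(5 1 6; 4 -1 -3)² = 1/286, sgn -1
I_A²/I_B² = (14/429)/(1/286) = 28/3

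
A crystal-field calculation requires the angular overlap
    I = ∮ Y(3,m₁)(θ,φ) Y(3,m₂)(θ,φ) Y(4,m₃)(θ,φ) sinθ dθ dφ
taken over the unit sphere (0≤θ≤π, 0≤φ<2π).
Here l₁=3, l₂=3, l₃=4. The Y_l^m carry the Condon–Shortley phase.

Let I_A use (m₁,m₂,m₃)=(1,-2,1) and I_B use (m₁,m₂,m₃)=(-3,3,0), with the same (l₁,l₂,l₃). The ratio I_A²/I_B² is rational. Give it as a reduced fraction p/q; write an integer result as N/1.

32/9

l's match ⇒ only the (l;m) 3-j factors differ between A and B.
A: triangle coeff Δ(3,3,4) = 1/34650; Σ_t [0,1]: t=0:+1/48 t=1:−1/144 = 1/72; (3j)²=16/693 [(3 3 4; 1 -2 1)], sign=-1
B: triangle coeff Δ(3,3,4) = 1/34650; Σ_t [2,2]: t=2:+1/1152 = 1/1152; (3j)²=1/154 [(3 3 4; -3 3 0)], sign=+1
I_A²/I_B² = (16/693)/(1/154) = 32/9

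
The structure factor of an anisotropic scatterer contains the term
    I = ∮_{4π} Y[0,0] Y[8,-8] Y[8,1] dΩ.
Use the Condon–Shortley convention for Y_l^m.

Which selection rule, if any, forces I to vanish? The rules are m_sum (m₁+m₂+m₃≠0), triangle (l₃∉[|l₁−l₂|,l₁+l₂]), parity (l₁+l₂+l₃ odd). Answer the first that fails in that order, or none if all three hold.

m_sum

azimuthal sum: 0 − 8 + 1 = -7  ✗
8 ≤ 8 ≤ 8 (triangle on l)
L = 0 + 8 + 8 = 16 (even)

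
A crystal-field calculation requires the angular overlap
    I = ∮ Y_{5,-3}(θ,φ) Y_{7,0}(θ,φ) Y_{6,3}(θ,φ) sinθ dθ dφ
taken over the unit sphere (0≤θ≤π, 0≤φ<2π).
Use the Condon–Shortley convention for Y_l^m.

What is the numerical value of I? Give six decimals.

m-sum 0 ✓  L=18 even ✓  2≤6≤12 ✓
Π(2lᵢ+1) = 11×15×13 = 2145
triangle coeff Δ(5,7,6) = 1/174594420
Σ_t [1,5]: t=1:−1/4147200 t=2:+1/207360 t=3:−1/82944 t=4:+1/207360 t=5:−1/4147200 = -1/345600
(3j)²=420/46189 [(5 7 6; 0 0 0)], sign=-1
Σ_t [4,6]: t=4:+1/829440 t=5:−1/1036800 t=6:+1/14515200 = 1/3225600
(3j)²=567/230945 [(5 7 6; -3 0 3)], sign=-1
⇒ 4πI² = 714420/14919047
I = (+1)√(714420/14919047/(4π)) = 0.06173072

0.061731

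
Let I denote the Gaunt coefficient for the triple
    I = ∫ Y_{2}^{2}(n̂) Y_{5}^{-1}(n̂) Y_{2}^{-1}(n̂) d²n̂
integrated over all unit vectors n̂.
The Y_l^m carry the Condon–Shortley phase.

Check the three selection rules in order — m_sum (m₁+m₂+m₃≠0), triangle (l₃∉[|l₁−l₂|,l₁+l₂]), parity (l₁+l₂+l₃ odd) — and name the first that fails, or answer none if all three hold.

azimuthal sum: 2 − 1 − 1 = 0  ✓
3 ≤ 2 ≤ 7 (triangle on l)  ✗
L = 2 + 5 + 2 = 9 (odd)

triangle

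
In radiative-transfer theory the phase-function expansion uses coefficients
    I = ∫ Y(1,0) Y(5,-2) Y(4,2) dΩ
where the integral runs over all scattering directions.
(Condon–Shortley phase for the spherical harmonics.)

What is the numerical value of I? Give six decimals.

0.225034

Checks pass: Σm=0; 10 even; l₃=4∈[4,6].
(2·1+1)(2·5+1)(2·4+1) = 297
Δ: 2! 0! 8! / 11! → 1/495
sum: t=1:−1/576 = -1/576
3j²(1 5 4; 0 0 0) = Δ·Π!·Σ² = 5/99  (sign -1)
sum: t=1:−1/1440 = -1/1440
3j²(1 5 4; 0 -2 2) = Δ·Π!·Σ² = 7/165  (sign -1)
combine: 4πI² = 297·5/99·7/165 = 7/11
take √, sign +1: I = 0.22503380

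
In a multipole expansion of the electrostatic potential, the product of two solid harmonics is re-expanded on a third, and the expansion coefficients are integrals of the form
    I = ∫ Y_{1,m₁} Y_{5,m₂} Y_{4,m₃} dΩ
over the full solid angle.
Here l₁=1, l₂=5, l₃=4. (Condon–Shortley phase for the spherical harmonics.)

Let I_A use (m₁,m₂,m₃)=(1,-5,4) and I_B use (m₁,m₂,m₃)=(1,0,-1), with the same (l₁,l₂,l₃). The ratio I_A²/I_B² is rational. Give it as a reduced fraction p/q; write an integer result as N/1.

l's match ⇒ only the (l;m) 3-j factors differ between A and B.
A: triangle coeff Δ(1,5,4) = 1/495; Σ_t [0,0]: t=0:+1/80640 = 1/80640; (3j)²=1/11 [(1 5 4; 1 -5 4)], sign=+1
B: triangle coeff Δ(1,5,4) = 1/495; Σ_t [0,0]: t=0:+1/1440 = 1/1440; (3j)²=2/99 [(1 5 4; 1 0 -1)], sign=-1
I_A²/I_B² = (1/11)/(2/99) = 9/2

9/2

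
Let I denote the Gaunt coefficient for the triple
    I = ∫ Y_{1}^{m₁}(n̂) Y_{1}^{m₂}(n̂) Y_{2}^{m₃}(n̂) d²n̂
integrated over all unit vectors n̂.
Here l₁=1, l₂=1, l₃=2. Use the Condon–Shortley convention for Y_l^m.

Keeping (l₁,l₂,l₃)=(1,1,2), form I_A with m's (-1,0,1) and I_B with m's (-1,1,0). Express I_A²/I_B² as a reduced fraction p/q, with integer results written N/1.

l's match ⇒ only the (l;m) 3-j factors differ between A and B.
A: triangle coeff Δ(1,1,2) = 1/30; Σ_t [0,0]: t=0:+1/2 = 1/2; (3j)²=1/10 [(1 1 2; -1 0 1)], sign=-1
B: triangle coeff Δ(1,1,2) = 1/30; Σ_t [0,0]: t=0:+1/4 = 1/4; (3j)²=1/30 [(1 1 2; -1 1 0)], sign=+1
I_A²/I_B² = (1/10)/(1/30) = 3/1

3/1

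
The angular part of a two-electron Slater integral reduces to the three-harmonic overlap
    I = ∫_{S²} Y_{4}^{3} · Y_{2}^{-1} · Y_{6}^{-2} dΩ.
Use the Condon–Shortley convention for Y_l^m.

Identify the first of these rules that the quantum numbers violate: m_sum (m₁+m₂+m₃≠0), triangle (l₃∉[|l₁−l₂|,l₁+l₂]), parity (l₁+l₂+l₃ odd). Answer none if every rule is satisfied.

azimuthal sum: 3 − 1 − 2 = 0  ✓
2 ≤ 6 ≤ 6 (triangle on l)  ✓
L = 4 + 2 + 6 = 12 (even)  ✓

none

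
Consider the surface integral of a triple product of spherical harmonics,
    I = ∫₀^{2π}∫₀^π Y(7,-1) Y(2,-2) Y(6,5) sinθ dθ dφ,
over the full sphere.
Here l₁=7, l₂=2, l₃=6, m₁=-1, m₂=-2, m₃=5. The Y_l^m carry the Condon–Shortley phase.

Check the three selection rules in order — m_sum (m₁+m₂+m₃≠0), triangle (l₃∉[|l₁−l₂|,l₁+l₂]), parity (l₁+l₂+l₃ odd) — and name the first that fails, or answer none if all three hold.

m_sum

Σmᵢ = 2  ✗
l₃∈[|l₁−l₂|,l₁+l₂]=[5,9], have l₃=6
Σlᵢ = 15 ⇒ odd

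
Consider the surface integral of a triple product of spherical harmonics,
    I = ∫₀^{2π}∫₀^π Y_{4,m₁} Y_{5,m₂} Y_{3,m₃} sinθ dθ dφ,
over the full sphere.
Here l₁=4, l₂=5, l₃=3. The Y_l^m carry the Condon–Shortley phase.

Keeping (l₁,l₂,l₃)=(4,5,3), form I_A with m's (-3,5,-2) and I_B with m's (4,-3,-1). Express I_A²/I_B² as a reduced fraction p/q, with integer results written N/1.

25/16

l's match ⇒ only the (l;m) 3-j factors differ between A and B.
A: triangle coeff Δ(4,5,3) = 1/180180; Σ_t [6,6]: t=6:+1/17280 = 1/17280; (3j)²=35/858 [(4 5 3; -3 5 -2)], sign=-1
B: triangle coeff Δ(4,5,3) = 1/180180; Σ_t [0,0]: t=0:+1/5760 = 1/5760; (3j)²=56/2145 [(4 5 3; 4 -3 -1)], sign=+1
I_A²/I_B² = (35/858)/(56/2145) = 25/16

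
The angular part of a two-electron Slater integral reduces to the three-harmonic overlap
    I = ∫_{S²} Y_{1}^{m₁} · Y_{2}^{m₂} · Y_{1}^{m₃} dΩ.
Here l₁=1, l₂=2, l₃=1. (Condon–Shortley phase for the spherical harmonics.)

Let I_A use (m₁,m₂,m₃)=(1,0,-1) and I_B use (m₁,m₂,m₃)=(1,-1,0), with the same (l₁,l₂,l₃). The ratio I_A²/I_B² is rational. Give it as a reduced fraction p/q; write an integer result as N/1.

Same 1,2,1: normalisation and zero-m 3j drop out of the ratio.
A: Δ: 2! 0! 2! / 5! → 1/30; sum: t=0:+1/4 = 1/4; 3j²(1 2 1; 1 0 -1) = Δ·Π!·Σ² = 1/30  (sign +1)
B: Δ: 2! 0! 2! / 5! → 1/30; sum: t=0:+1/2 = 1/2; 3j²(1 2 1; 1 -1 0) = Δ·Π!·Σ² = 1/10  (sign -1)
I_A²/I_B² = (1/30)/(1/10) = 1/3

1/3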